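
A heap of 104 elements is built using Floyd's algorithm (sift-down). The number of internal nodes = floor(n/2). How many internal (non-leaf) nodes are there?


Leaf nodes occupy roughly half the array.
Sift-down is called for each internal node, starting from the last one.
Internal nodes = floor(n/2) = floor(104/2) = 52


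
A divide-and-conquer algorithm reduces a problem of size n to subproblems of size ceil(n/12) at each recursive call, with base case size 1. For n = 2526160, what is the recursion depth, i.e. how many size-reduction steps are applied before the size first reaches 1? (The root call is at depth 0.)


Each step divides the size by 12 (rounding up); after k steps the size is ceil(n/12^k), which equals 1 exactly when 12^k >= n.
So the depth is the smallest k with 12^k >= 2526160, i.e. ceil(log_12(2526160)).
12^5 = 248832 < 2526160 <= 2985984 = 12^6
Recursion depth = 6


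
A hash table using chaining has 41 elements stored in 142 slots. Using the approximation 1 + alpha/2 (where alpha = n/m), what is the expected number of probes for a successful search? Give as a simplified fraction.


Load factor alpha = n/m = 41/142
Expected probes = 1 + alpha/2 = 1 + 41/(2*142)
= 1 + 41/284
= 284/284 + 41/284
= 325/284


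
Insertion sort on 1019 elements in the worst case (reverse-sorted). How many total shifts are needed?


In the worst case (reverse-sorted), each element shifts past all previous:
  Element 1: 1 shifts
  Element 2: 2 shifts
  Element 3: 3 shifts
  Element 4: 4 shifts
  Element 5: 5 shifts
  ...
  Element 1018: 1018 shifts
Total = 1 + 2 + ... + 1018
= 1019*(1019-1)/2 = 518671


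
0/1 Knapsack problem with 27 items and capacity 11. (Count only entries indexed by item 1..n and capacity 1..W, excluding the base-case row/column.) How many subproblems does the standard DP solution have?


The DP table is indexed by (item, capacity).
Rows: 27 items
Columns: 11 capacity values (1 to W)
Total subproblems = 27 * 11 = 297


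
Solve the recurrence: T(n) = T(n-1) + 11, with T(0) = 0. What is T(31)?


Unrolling the recurrence:
T(31) = T(30) + 11
       = T(29) + 11 + 11
       = T(28) + 11*3
       ...
       = T(0) + 11*31
       = 0 + 341 = 341


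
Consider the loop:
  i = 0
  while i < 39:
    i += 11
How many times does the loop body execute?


Starting at i = 0, each iteration adds 11.
Iterations until i >= 39:
  Iteration 1: i = 0 -> i = 11
  Iteration 2: i = 11 -> i = 22
  Iteration 3: i = 22 -> i = 33
  Iteration 4: i = 33 -> i = 44
Total iterations = ceil(39/11) = 4


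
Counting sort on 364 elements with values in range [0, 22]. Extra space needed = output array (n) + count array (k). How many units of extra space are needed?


Output array size: 364 (to store sorted result)
Count array size: 23 (one slot per possible value, range 0 to 22)
Total extra space = 364 + 23 = 387


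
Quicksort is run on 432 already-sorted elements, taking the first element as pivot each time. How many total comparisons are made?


Sum of comparisons per partition:
431 + 430 + ... + 1 + 0
= 432 * (432 - 1) / 2
= 432 * 431 / 2
= 93096


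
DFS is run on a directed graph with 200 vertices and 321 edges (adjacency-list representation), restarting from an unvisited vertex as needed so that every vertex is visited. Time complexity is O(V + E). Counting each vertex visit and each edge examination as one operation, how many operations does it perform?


A full DFS traversal processes each vertex exactly once (push/pop on stack).
Each directed edge is examined once.
V = 200, E = 321
V + E = 521


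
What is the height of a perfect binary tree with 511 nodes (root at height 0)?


A perfect binary tree with 511 nodes:
  511 = 2^9 - 1
  Levels: 0, 1, ..., 8
  Height = 8


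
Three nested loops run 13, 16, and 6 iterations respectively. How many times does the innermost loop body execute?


Loop 1 (outermost): 13 iterations
Loop 2 (middle): 16 iterations per outer
Loop 3 (innermost): 6 iterations per middle
Total = 13 * 16 * 6 = 1248


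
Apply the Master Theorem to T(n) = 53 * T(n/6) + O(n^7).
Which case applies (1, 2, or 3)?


The Master Theorem: T(n) = a*T(n/b) + O(n^c)
  a = 53, b = 6, c = 7
log_b(a) = log_6(53) ~ 2.216
Compare b^c with a: 6^7 = 279936 > 53, so c > log_b(a).
Since c > log_b(a), Case 3 applies.
T(n) = O(n^7)
Master Theorem case = 3


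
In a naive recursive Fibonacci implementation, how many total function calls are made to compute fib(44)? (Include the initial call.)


Let C(m) = total calls to evaluate fib(m). Then C(0)=C(1)=1, and
C(m) = 1 + C(m-1) + C(m-2) for m >= 2.
Build the table (each entry = 1 + previous two):
  C(0) = 1
  C(1) = 1
  C(2) = 1 + 1 + 1 = 3
  C(3) = 1 + 3 + 1 = 5
  C(4) = 1 + 5 + 3 = 9
  C(5) = 1 + 9 + 5 = 15
  C(6) = 1 + 15 + 9 = 25
  C(7) = 1 + 25 + 15 = 41
  C(8) = 1 + 41 + 25 = 67
  C(9) = 1 + 67 + 41 = 109
  C(10) = 1 + 109 + 67 = 177
  C(11) = 1 + 177 + 109 = 287
  C(12) = 1 + 287 + 177 = 465
  C(13) = 1 + 465 + 287 = 753
  C(14) = 1 + 753 + 465 = 1219
  C(15) = 1 + 1219 + 753 = 1973
  C(16) = 1 + 1973 + 1219 = 3193
  C(17) = 1 + 3193 + 1973 = 5167
  C(18) = 1 + 5167 + 3193 = 8361
  C(19) = 1 + 8361 + 5167 = 13529
  C(20) = 1 + 13529 + 8361 = 21891
  C(21) = 1 + 21891 + 13529 = 35421
  C(22) = 1 + 35421 + 21891 = 57313
  C(23) = 1 + 57313 + 35421 = 92735
  C(24) = 1 + 92735 + 57313 = 150049
  C(25) = 1 + 150049 + 92735 = 242785
  C(26) = 1 + 242785 + 150049 = 392835
  C(27) = 1 + 392835 + 242785 = 635621
  C(28) = 1 + 635621 + 392835 = 1028457
  C(29) = 1 + 1028457 + 635621 = 1664079
  C(30) = 1 + 1664079 + 1028457 = 2692537
  C(31) = 1 + 2692537 + 1664079 = 4356617
  C(32) = 1 + 4356617 + 2692537 = 7049155
  C(33) = 1 + 7049155 + 4356617 = 11405773
  C(34) = 1 + 11405773 + 7049155 = 18454929
  C(35) = 1 + 18454929 + 11405773 = 29860703
  C(36) = 1 + 29860703 + 18454929 = 48315633
  C(37) = 1 + 48315633 + 29860703 = 78176337
  C(38) = 1 + 78176337 + 48315633 = 126491971
  C(39) = 1 + 126491971 + 78176337 = 204668309
  C(40) = 1 + 204668309 + 126491971 = 331160281
  C(41) = 1 + 331160281 + 204668309 = 535828591
  C(42) = 1 + 535828591 + 331160281 = 866988873
  C(43) = 1 + 866988873 + 535828591 = 1402817465
  C(44) = 1 + 1402817465 + 866988873 = 2269806339
Total calls for fib(44) = 2269806339


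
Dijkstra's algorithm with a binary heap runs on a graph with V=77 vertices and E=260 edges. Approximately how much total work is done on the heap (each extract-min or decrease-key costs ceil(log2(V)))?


Dijkstra with a binary heap: each vertex is extracted once, each edge may relax once.
Each heap operation costs O(log V).
V + E = 77 + 260 = 337
ceil(log2(77)) = 7 (since 2^6 = 64 < 77 <= 128 = 2^7)
Total heap work = (V+E) * ceil(log2(V)) = 337 * 7 = 2359


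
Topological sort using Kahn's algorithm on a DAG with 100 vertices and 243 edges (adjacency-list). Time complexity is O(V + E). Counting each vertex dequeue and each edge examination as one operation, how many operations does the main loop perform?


Kahn's algorithm:
  1. Compute in-degrees: O(V + E)
  2. Process queue: each vertex dequeued once (O(V))
     each edge examined once (O(E))
Total = V + E = 100 + 243 = 343


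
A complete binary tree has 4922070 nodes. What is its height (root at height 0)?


In a complete binary tree, level k holds nodes 2^k .. 2^(k+1)-1 (1-indexed).
Height = floor(log2(n)) = floor(log2(4922070)) = 22
Check: 2^22 = 4194304 <= 4922070 < 8388608 = 2^23


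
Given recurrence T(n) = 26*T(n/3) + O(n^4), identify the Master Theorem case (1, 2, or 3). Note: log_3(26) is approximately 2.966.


Master Theorem parameters: a=26, b=3, c=4
log_b(a) = 2.966
Compare b^c with a: 3^4 = 81 > 26, so c > log_b(a).
Comparing c=4 vs log_b(a)=2.966:
4 > 2.966 => Case 3
Result: T(n) = O(n^4)
Master Theorem case = 3


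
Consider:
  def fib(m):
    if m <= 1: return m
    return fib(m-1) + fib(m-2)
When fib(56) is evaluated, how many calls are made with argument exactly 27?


Let N(m) = number of times fib(m) is called while evaluating fib(56).
N(56) = 1 (the initial call).
N(55) = 1 (only fib(56) calls it).
For 1 <= m <= 54: fib(m) is called by fib(m+1) and fib(m+2), so
  N(m) = N(m+1) + N(m+2).
fib(0) is called only by fib(2), so N(0) = N(2).
Walk down from m=56:
  N(56)=1, N(55)=1, N(54)=2, N(53)=3, N(52)=5, N(51)=8, N(50)=13, N(49)=21, N(48)=34, N(47)=55, N(46)=89, N(45)=144, N(44)=233, N(43)=377, N(42)=610, N(41)=987, N(40)=1597, N(39)=2584, N(38)=4181, N(37)=6765, N(36)=10946, N(35)=17711, N(34)=28657, N(33)=46368, N(32)=75025, N(31)=121393, N(30)=196418, N(29)=317811, N(28)=514229, N(27)=832040
N(27) = 832040


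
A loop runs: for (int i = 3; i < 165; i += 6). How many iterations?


Loop starts at i = 3, increments by 6, stops when i >= 165.
Number of iterations = ceil((165 - 3) / 6)
= ceil(162 / 6)
= 27


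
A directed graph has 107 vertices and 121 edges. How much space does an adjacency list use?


Adjacency list: one list head per vertex + one entry per edge
Vertex heads: 107
Edge entries: 121
Total = 107 + 121 = 228


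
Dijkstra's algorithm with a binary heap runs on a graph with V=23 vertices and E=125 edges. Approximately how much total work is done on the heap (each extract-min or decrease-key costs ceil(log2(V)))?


Dijkstra with a binary heap: each vertex is extracted once, each edge may relax once.
Each heap operation costs O(log V).
V + E = 23 + 125 = 148
ceil(log2(23)) = 5 (since 2^4 = 16 < 23 <= 32 = 2^5)
Total heap work = (V+E) * ceil(log2(V)) = 148 * 5 = 740


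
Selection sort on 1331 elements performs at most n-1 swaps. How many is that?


Each of the 1330 passes places one element in its final position.
Pass 1: swap minimum into position 0
Pass 2: swap minimum of remaining into position 1
...
Pass 1330: last two elements, one swap
Maximum swaps = 1331 - 1 = 1330


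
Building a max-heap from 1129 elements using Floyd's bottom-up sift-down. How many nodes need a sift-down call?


In a heap of 1129 elements (0-indexed array):
  Last element index: 1128
  Parent of last element: floor((1128 - 1) / 2) = 563
  Internal nodes: indices 0 to 563
  Count = floor(1129/2) = 564


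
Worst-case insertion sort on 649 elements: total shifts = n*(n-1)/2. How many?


Sum of shifts = 1 + 2 + 3 + ... + 648
= 649 * 648 / 2
= 420552 / 2
= 210276


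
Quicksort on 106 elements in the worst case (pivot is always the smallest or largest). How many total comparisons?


In the worst case, each partition step picks the worst pivot:
  Partition 1: 105 comparisons (n-1 elements to compare)
  Partition 2: 104 comparisons
  Partition 3: 103 comparisons
  Partition 4: 102 comparisons
  Partition 5: 101 comparisons
  ...
  Last partition: 0 comparisons
Total = (n-1) + (n-2) + ... + 1 + 0 = n*(n-1)/2
= 106*105/2 = 5565


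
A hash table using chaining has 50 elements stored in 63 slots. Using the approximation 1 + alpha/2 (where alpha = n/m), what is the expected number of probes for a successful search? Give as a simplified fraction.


Load factor alpha = n/m = 50/63
Expected probes = 1 + alpha/2 = 1 + 50/(2*63)
= 1 + 50/126
= 126/126 + 50/126
= 176/126
Simplify: 88/63


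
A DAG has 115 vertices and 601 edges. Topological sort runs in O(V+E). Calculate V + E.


V = 115 (vertex processing)
E = 601 (edge processing)
V + E = 115 + 601 = 716


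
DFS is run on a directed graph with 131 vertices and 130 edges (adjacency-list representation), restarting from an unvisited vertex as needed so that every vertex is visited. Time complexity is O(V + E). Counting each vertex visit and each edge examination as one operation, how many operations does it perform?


A full DFS traversal processes each vertex exactly once (push/pop on stack).
Each directed edge is examined once.
V = 131, E = 130
V + E = 261


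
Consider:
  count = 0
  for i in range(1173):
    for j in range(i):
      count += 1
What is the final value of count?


For each i, the inner loop runs i times:
  i=0: inner runs 0 times
  i=1: inner runs 1 time
  i=2: inner runs 2 times
  i=3: inner runs 3 times
  i=4: inner runs 4 times
  i=5: inner runs 5 times
  i=6: inner runs 6 times
  i=7: inner runs 7 times
  ...
Total = 0 + 1 + 2 + ... + 1172 = 1173*(1173-1)/2 = 687378


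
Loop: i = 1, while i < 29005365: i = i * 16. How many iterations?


i multiplies by 16 each step:
i = 1 -> 16 -> 256 -> 4096 -> 65536 -> 1048576 -> 16777216 -> 268435456 (stop)
Iterations = ceil(log_16(29005365)) = 7


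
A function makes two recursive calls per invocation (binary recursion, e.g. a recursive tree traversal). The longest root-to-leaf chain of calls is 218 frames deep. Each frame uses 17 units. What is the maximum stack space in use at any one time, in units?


Binary recursion: the two calls run one after the other, so only one root-to-leaf chain of frames is on the stack at a time.
Maximum depth (longest chain) = 218 frames
Each frame = 17 units
Max stack space = 218 * 17 = 3706


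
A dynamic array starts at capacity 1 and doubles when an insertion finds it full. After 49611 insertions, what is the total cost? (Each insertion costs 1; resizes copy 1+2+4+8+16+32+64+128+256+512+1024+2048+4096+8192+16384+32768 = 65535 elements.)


Insertion cost: 49611 (one per element)
Resizes occur just before inserting elements 2, 3, 5, 9, ...
Elements copied at each resize: 1 + 2 + 4 + 8 + 16 + 32 + 64 + 128 + 256 + 512 + 1024 + 2048 + 4096 + 8192 + 16384 + 32768
Sum of copies = 65535 (geometric series: 2^k - 1)
Total = 49611 + 65535 = 115146


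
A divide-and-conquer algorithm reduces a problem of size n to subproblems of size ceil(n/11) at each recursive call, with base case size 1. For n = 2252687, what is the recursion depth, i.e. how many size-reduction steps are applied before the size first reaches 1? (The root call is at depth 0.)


Each step divides the size by 11 (rounding up); after k steps the size is ceil(n/11^k), which equals 1 exactly when 11^k >= n.
So the depth is the smallest k with 11^k >= 2252687, i.e. ceil(log_11(2252687)).
11^6 = 1771561 < 2252687 <= 19487171 = 11^7
Recursion depth = 7


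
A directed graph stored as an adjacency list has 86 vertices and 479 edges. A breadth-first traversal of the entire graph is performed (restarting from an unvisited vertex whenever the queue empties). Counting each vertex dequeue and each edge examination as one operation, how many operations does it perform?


A full BFS traversal dequeues each vertex once and examines each edge once.
Vertex visits: 86
Edge visits: 479
V + E = 86 + 479 = 565


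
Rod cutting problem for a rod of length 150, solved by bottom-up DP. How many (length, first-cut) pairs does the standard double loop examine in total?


For each subproblem length i = 1..150, the inner loop considers i possible first cuts.
Total = 1 + 2 + ... + 150
= 150*(150+1)/2
= 150*151/2 = 11325


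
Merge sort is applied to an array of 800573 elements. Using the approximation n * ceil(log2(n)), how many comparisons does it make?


Merge sort divides the array into halves recursively.
Number of levels = ceil(log2(800573)) = 20
At each level, approximately n = 800573 comparisons are needed for merging.
Total comparisons ~ n * ceil(log2(n)) = 800573 * 20 = 16011460


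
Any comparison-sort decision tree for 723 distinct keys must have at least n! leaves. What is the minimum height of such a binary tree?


A binary decision tree of height h has at most 2^h leaves and needs at least n! of them, so h >= ceil(log2(n!)).
723! is far too large to multiply out, so use Stirling's series:
  ln(n!) ~ n ln n - n + (1/2) ln(2 pi n) + 1/(12n)  (error below 1/(360 n^3), negligible here)
  ln(723) = 6.5834092
  n ln n = 723 * 6.5834092 = 4759.8049
  (1/2) ln(2 pi * 723) = (1/2) ln(4542.7430) = 4.2106
  1/(12*723) = 0.0001
  ln(723!) ~ 4759.8049 - 723 + 4.2106 + 0.0001 = 4041.0156
Convert to base 2: log2(723!) = 4041.0156 / ln 2 = 4041.0156 / 0.69314718 = 5829.9532
ceil(5829.9532) = 5830


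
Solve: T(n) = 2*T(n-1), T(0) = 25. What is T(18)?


Unrolling:
T(18) = 2*T(17) = 2^2*T(16) = ... = 2^18*T(0)
= 2^18 * 25
= 262144 * 25 = 6553600


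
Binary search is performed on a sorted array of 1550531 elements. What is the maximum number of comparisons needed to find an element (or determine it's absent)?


Binary search halves the search space each comparison:
  Step 1: search space = 1550531 -> 775265
  Step 2: search space = 775265 -> 387632
  Step 3: search space = 387632 -> 193816
  Step 4: search space = 193816 -> 96908
  Step 5: search space = 96908 -> 48454
  Step 6: search space = 48454 -> 24227
  Step 7: search space = 24227 -> 12113
  Step 8: search space = 12113 -> 6056
  Step 9: search space = 6056 -> 3028
  Step 10: search space = 3028 -> 1514
  Step 11: search space = 1514 -> 757
  Step 12: search space = 757 -> 378
  Step 13: search space = 378 -> 189
  Step 14: search space = 189 -> 94
  Step 15: search space = 94 -> 47
  Step 16: search space = 47 -> 23
  Step 17: search space = 23 -> 11
  Step 18: search space = 11 -> 5
  Step 19: search space = 5 -> 2
  Step 20: search space = 2 -> 1
  Step 21: search space = 1 (final check)
Maximum comparisons = floor(log2(1550531)) + 1 = 20 + 1 = 21


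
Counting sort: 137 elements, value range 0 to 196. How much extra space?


n = 137 (output array)
k = 197 (count array for 197 distinct values)
Extra space = 137 + 197 = 334


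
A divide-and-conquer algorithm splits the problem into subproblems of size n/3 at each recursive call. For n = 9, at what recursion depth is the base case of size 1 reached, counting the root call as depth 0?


At each depth, the problem size is divided by 3:
  Depth 0: problem size = 9
  Depth 1: problem size = 3
  Depth 2: problem size = 1 (base case)
The base case is reached at depth log_3(9) = 2 (the tree has 3 levels counting depth 0, but the depth asked for is 2).
Recursion depth = 2


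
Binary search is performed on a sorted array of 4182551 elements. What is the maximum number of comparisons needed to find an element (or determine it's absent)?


Binary search halves the search space each comparison:
  Step 1: search space = 4182551 -> 2091275
  Step 2: search space = 2091275 -> 1045637
  Step 3: search space = 1045637 -> 522818
  Step 4: search space = 522818 -> 261409
  Step 5: search space = 261409 -> 130704
  Step 6: search space = 130704 -> 65352
  Step 7: search space = 65352 -> 32676
  Step 8: search space = 32676 -> 16338
  Step 9: search space = 16338 -> 8169
  Step 10: search space = 8169 -> 4084
  Step 11: search space = 4084 -> 2042
  Step 12: search space = 2042 -> 1021
  Step 13: search space = 1021 -> 510
  Step 14: search space = 510 -> 255
  Step 15: search space = 255 -> 127
  Step 16: search space = 127 -> 63
  Step 17: search space = 63 -> 31
  Step 18: search space = 31 -> 15
  Step 19: search space = 15 -> 7
  Step 20: search space = 7 -> 3
  Step 21: search space = 3 -> 1
  Step 22: search space = 1 (final check)
Maximum comparisons = floor(log2(4182551)) + 1 = 21 + 1 = 22


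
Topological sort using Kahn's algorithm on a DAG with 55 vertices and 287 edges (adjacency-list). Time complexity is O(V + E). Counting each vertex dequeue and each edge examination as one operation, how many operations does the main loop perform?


Kahn's algorithm:
  1. Compute in-degrees: O(V + E)
  2. Process queue: each vertex dequeued once (O(V))
     each edge examined once (O(E))
Total = V + E = 55 + 287 = 342


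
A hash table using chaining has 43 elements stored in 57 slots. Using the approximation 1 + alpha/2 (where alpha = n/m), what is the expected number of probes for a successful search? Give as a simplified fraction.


Load factor alpha = n/m = 43/57
Expected probes = 1 + alpha/2 = 1 + 43/(2*57)
= 1 + 43/114
= 114/114 + 43/114
= 157/114


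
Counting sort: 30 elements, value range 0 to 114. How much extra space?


n = 30 (output array)
k = 115 (count array for 115 distinct values)
Extra space = 30 + 115 = 145


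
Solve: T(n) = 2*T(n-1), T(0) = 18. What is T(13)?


Unrolling:
T(13) = 2*T(12) = 2^2*T(11) = ... = 2^13*T(0)
= 2^13 * 18
= 8192 * 18 = 147456


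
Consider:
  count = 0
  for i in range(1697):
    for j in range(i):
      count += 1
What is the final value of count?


For each i, the inner loop runs i times:
  i=0: inner runs 0 times
  i=1: inner runs 1 time
  i=2: inner runs 2 times
  i=3: inner runs 3 times
  i=4: inner runs 4 times
  i=5: inner runs 5 times
  i=6: inner runs 6 times
  i=7: inner runs 7 times
  ...
Total = 0 + 1 + 2 + ... + 1696 = 1697*(1697-1)/2 = 1439056


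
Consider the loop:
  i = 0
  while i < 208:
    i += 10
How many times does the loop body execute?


Starting at i = 0, each iteration adds 10.
Iterations until i >= 208:
  Iteration 1: i = 0 -> i = 10
  Iteration 2: i = 10 -> i = 20
  Iteration 3: i = 20 -> i = 30
  Iteration 4: i = 30 -> i = 40
  Iteration 5: i = 40 -> i = 50
  Iteration 6: i = 50 -> i = 60
  Iteration 7: i = 60 -> i = 70
  Iteration 8: i = 70 -> i = 80
  ... continuing ...
Total iterations = ceil(208/10) = 21


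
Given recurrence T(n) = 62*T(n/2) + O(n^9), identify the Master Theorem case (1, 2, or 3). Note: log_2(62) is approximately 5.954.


Master Theorem parameters: a=62, b=2, c=9
log_b(a) = 5.954
Compare b^c with a: 2^9 = 512 > 62, so c > log_b(a).
Comparing c=9 vs log_b(a)=5.954:
9 > 5.954 => Case 3
Result: T(n) = O(n^9)
Master Theorem case = 3


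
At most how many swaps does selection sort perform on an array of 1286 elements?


Each of the 1285 passes places one element in its final position.
Pass 1: swap minimum into position 0
Pass 2: swap minimum of remaining into position 1
...
Pass 1285: last two elements, one swap
Maximum swaps = 1286 - 1 = 1285


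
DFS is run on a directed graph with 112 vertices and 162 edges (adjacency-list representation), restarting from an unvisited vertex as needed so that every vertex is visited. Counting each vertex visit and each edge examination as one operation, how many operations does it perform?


A full DFS traversal processes each vertex exactly once (push/pop on stack).
Each directed edge is examined once.
V = 112, E = 162
V + E = 274


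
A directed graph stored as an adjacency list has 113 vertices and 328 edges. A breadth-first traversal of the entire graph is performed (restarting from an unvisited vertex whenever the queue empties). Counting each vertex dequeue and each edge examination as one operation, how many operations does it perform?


A full BFS traversal dequeues each vertex once and examines each edge once.
Vertex visits: 113
Edge visits: 328
V + E = 113 + 328 = 441


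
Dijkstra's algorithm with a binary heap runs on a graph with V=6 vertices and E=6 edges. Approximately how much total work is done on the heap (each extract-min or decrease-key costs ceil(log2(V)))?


Dijkstra with a binary heap: each vertex is extracted once, each edge may relax once.
Each heap operation costs O(log V).
V + E = 6 + 6 = 12
ceil(log2(6)) = 3 (since 2^2 = 4 < 6 <= 8 = 2^3)
Total heap work = (V+E) * ceil(log2(V)) = 12 * 3 = 36


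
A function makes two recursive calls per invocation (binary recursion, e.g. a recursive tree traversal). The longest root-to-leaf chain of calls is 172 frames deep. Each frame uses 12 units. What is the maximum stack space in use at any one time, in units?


Binary recursion: the two calls run one after the other, so only one root-to-leaf chain of frames is on the stack at a time.
Maximum depth (longest chain) = 172 frames
Each frame = 12 units
Max stack space = 172 * 12 = 2064


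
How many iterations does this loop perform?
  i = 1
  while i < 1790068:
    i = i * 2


The loop variable doubles each iteration:
i = 1 -> 2 -> 4 -> 8 -> 16 -> 32 -> 64 -> 128 -> 256 -> 512 -> 1024 -> 2048 -> 4096 -> 8192 -> 16384 -> 32768 -> 65536 -> 131072 -> 262144 -> 524288 -> 1048576 -> 2097152 (stop, 2097152 >= 1790068)
Number of doublings = ceil(log2(1790068)) = 21


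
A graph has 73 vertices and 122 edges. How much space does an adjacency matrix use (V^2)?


Adjacency matrix: V x V grid of entries
Space = V^2 = 73^2 = 73 * 73 = 5329


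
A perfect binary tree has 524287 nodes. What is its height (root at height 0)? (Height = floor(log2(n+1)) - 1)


For a perfect binary tree of height h: n = 2^(h+1) - 1, so h = log2(n+1) - 1.
  n + 1 = 524288 = 2^19
  log2(524288) = 19
  height = 19 - 1 = 18


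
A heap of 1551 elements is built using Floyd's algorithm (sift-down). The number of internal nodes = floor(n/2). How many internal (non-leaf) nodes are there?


Leaf nodes occupy roughly half the array.
Sift-down is called for each internal node, starting from the last one.
Internal nodes = floor(n/2) = floor(1551/2) = 775


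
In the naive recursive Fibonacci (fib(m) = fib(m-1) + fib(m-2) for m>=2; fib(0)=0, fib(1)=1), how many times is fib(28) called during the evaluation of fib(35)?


Let N(m) = number of times fib(m) is called while evaluating fib(35).
N(35) = 1 (the initial call).
N(34) = 1 (only fib(35) calls it).
For 1 <= m <= 33: fib(m) is called by fib(m+1) and fib(m+2), so
  N(m) = N(m+1) + N(m+2).
fib(0) is called only by fib(2), so N(0) = N(2).
Walk down from m=35:
  N(35)=1, N(34)=1, N(33)=2, N(32)=3, N(31)=5, N(30)=8, N(29)=13, N(28)=21
N(28) = 21


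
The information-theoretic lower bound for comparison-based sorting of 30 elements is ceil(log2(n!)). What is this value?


A binary decision tree of height h has at most 2^h leaves and needs at least n! of them, so h >= ceil(log2(n!)).
Compute 30! as a running product:
  x2 = 2, x3 = 6, x4 = 24, x5 = 120
  x6 = 720, x7 = 5040, x8 = 40320, x9 = 362880
  x10 = 3628800, x11 = 39916800, x12 = 479001600, x13 = 6227020800
  x14 = 87178291200, x15 = 1307674368000, x16 = 20922789888000, x17 = 355687428096000
  x18 = 6402373705728000, x19 = 121645100408832000, x20 = 2432902008176640000, x21 = 51090942171709440000
  x22 = 1124000727777607680000, x23 = 25852016738884976640000, x24 = 620448401733239439360000, x25 = 15511210043330985984000000
  x26 = 403291461126605635584000000, x27 = 10888869450418352160768000000, x28 = 304888344611713860501504000000, x29 = 8841761993739701954543616000000
  x30 = 265252859812191058636308480000000
30! = 265252859812191058636308480000000
Bracket between powers of 2:
  2^107 = 162259276829213363391578010288128 < 265252859812191058636308480000000 <= 324518553658426726783156020576256 = 2^108
So ceil(log2(30!)) = 108


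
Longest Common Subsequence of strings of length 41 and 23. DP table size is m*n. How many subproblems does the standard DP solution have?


DP table indexed by positions in both strings.
First string: 41 positions
Second string: 23 positions
Total = 41 * 23 = 943


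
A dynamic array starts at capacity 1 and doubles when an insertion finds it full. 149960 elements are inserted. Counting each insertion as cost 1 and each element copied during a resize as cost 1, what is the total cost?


n = 149960
Insertion costs: 149960
Resizes copy 1, 2, 4, ... up to the largest power of 2 that is <= n-1 = 149959, i.e. 131072.
Copy costs = 1 + 2 + 4 + 8 + 16 + 32 + 64 + 128 + 256 + 512 + 1024 + 2048 + 4096 + 8192 + 16384 + 32768 + 65536 + 131072 = 262143
Total = 149960 + 262143 = 412103


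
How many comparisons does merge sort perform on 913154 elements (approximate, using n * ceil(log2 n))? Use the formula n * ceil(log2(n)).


Recursion depth: ceil(log2(913154)) = 20
Each recursion level merges n = 913154 elements
Total = 913154 * 20 = 18263080


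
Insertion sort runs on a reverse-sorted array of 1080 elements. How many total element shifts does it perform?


Sum of shifts = 1 + 2 + 3 + ... + 1079
= 1080 * 1079 / 2
= 1165320 / 2
= 582660


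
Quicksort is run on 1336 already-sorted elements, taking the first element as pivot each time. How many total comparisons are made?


Sum of comparisons per partition:
1335 + 1334 + ... + 1 + 0
= 1336 * (1336 - 1) / 2
= 1336 * 1335 / 2
= 891780


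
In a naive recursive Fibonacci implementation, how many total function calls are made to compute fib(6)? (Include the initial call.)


Let C(m) = total calls to evaluate fib(m). Then C(0)=C(1)=1, and
C(m) = 1 + C(m-1) + C(m-2) for m >= 2.
Build the table (each entry = 1 + previous two):
  C(0) = 1
  C(1) = 1
  C(2) = 1 + 1 + 1 = 3
  C(3) = 1 + 3 + 1 = 5
  C(4) = 1 + 5 + 3 = 9
  C(5) = 1 + 9 + 5 = 15
  C(6) = 1 + 15 + 9 = 25
Total calls for fib(6) = 25


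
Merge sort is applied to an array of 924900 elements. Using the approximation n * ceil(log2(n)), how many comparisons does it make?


Merge sort divides the array into halves recursively.
Number of levels = ceil(log2(924900)) = 20
At each level, approximately n = 924900 comparisons are needed for merging.
Total comparisons ~ n * ceil(log2(n)) = 924900 * 20 = 18498000


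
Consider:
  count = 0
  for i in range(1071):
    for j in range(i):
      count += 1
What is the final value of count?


For each i, the inner loop runs i times:
  i=0: inner runs 0 times
  i=1: inner runs 1 time
  i=2: inner runs 2 times
  i=3: inner runs 3 times
  i=4: inner runs 4 times
  i=5: inner runs 5 times
  i=6: inner runs 6 times
  i=7: inner runs 7 times
  ...
Total = 0 + 1 + 2 + ... + 1070 = 1071*(1071-1)/2 = 572985


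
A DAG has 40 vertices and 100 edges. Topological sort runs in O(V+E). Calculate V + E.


V = 40 (vertex processing)
E = 100 (edge processing)
V + E = 40 + 100 = 140


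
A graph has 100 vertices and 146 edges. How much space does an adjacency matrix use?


Adjacency matrix: V x V grid of entries
Space = V^2 = 100^2 = 100 * 100 = 10000


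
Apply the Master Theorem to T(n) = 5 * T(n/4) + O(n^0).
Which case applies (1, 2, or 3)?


The Master Theorem: T(n) = a*T(n/b) + O(n^c)
  a = 5, b = 4, c = 0
log_b(a) = log_4(5) ~ 1.161
Compare b^c with a: 4^0 = 1 < 5, so c < log_b(a).
Since c < log_b(a), Case 1 applies.
T(n) = O(n^(log_4 5)) ~ O(n^1.161)
Master Theorem case = 1


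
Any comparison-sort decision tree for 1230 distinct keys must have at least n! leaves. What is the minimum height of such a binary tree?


A binary decision tree of height h has at most 2^h leaves and needs at least n! of them, so h >= ceil(log2(n!)).
1230! is far too large to multiply out, so use Stirling's series:
  ln(n!) ~ n ln n - n + (1/2) ln(2 pi n) + 1/(12n)  (error below 1/(360 n^3), negligible here)
  ln(1230) = 7.1147694
  n ln n = 1230 * 7.1147694 = 8751.1664
  (1/2) ln(2 pi * 1230) = (1/2) ln(7728.3179) = 4.4763
  1/(12*1230) = 0.0001
  ln(1230!) ~ 8751.1664 - 1230 + 4.4763 + 0.0001 = 7525.6428
Convert to base 2: log2(1230!) = 7525.6428 / ln 2 = 7525.6428 / 0.69314718 = 10857.2076
ceil(10857.2076) = 10858


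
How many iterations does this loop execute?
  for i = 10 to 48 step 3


The loop variable i takes values starting at 10 and increments by 3 each iteration.
Sequence: i = 10, 13, 16, 19, 22, 25, 28, 31, 34, ...
The upper bound 48 is inclusive, so the count is floor((last - first) / step) + 1:
floor((48 - 10) / 3) + 1 = floor(38/3) + 1 = 12 + 1 = 13


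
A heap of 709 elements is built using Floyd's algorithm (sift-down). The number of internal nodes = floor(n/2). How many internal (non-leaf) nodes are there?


Leaf nodes occupy roughly half the array.
Sift-down is called for each internal node, starting from the last one.
Internal nodes = floor(n/2) = floor(709/2) = 354


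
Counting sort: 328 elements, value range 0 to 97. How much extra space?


n = 328 (output array)
k = 98 (count array for 98 distinct values)
Extra space = 328 + 98 = 426


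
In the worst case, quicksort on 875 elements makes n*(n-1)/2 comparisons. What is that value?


Sum of comparisons per partition:
874 + 873 + ... + 1 + 0
= 875 * (875 - 1) / 2
= 875 * 874 / 2
= 382375


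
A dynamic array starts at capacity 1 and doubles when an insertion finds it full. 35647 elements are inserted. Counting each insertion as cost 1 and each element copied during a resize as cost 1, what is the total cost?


n = 35647
Insertion costs: 35647
Resizes copy 1, 2, 4, ... up to the largest power of 2 that is <= n-1 = 35646, i.e. 32768.
Copy costs = 1 + 2 + 4 + 8 + 16 + 32 + 64 + 128 + 256 + 512 + 1024 + 2048 + 4096 + 8192 + 16384 + 32768 = 65535
Total = 35647 + 65535 = 101182


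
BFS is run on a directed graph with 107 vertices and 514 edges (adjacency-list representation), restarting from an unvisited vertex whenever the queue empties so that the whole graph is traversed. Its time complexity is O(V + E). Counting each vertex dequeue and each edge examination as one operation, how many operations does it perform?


A full BFS traversal dequeues each vertex exactly once and examines each directed edge exactly once.
V = 107 (vertex processing cost)
E = 514 (edge examination cost)
Total operations proportional to V + E = 107 + 514 = 621


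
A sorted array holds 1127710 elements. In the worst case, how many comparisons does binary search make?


Halving sequence: 1127710 -> 563855 -> 281927 -> 140963 -> 70481 -> 35240 -> 17620 -> 8810 -> 4405 -> 2202 -> 1101 -> 550 -> 275 -> 137 -> 68 -> 34 -> 17 -> 8 -> 4 -> 2 -> 1
Number of halvings = 20
Max comparisons = 20 + 1 = 21


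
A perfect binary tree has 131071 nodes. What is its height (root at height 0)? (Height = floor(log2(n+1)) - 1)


For a perfect binary tree of height h: n = 2^(h+1) - 1, so h = log2(n+1) - 1.
  n + 1 = 131072 = 2^17
  log2(131072) = 17
  height = 17 - 1 = 16


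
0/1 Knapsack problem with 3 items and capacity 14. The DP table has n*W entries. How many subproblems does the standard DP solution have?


The DP table is indexed by (item, capacity).
Rows: 3 items
Columns: 14 capacity values (1 to W)
Total subproblems = 3 * 14 = 42


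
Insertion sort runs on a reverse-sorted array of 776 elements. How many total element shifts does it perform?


Sum of shifts = 1 + 2 + 3 + ... + 775
= 776 * 775 / 2
= 601400 / 2
= 300700


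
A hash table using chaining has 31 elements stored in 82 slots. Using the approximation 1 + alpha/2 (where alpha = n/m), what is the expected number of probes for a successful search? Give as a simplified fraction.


Load factor alpha = n/m = 31/82
Expected probes = 1 + alpha/2 = 1 + 31/(2*82)
= 1 + 31/164
= 164/164 + 31/164
= 195/164


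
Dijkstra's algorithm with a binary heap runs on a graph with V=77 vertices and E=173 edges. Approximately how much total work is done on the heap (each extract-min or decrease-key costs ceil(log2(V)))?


Dijkstra with a binary heap: each vertex is extracted once, each edge may relax once.
Each heap operation costs O(log V).
V + E = 77 + 173 = 250
ceil(log2(77)) = 7 (since 2^6 = 64 < 77 <= 128 = 2^7)
Total heap work = (V+E) * ceil(log2(V)) = 250 * 7 = 1750


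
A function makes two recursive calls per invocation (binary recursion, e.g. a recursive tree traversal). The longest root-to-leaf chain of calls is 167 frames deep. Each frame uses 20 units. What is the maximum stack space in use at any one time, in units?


Binary recursion: the two calls run one after the other, so only one root-to-leaf chain of frames is on the stack at a time.
Maximum depth (longest chain) = 167 frames
Each frame = 20 units
Max stack space = 167 * 20 = 3340


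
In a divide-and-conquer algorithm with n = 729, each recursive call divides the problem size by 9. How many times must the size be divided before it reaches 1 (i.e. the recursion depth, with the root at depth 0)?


Number of divisions = log_9(729)
Sizes: 729 -> 81 -> 9 -> 1 (3 divisions)
Recursion depth = 3


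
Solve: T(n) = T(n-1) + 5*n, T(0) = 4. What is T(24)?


Expanding the recurrence:
T(24) = T(23) + 5*24
       = T(22) + 5*23 + 5*24
       ...
       = T(0) + 5*(1 + 2 + ... + 24)
       = 4 + 5 * 24*25/2
       = 4 + 5 * 300
       = 4 + 1500 = 1504


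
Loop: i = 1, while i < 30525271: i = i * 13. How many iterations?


i multiplies by 13 each step:
i = 1 -> 13 -> 169 -> 2197 -> 28561 -> 371293 -> 4826809 -> 62748517 (stop)
Iterations = ceil(log_13(30525271)) = 7


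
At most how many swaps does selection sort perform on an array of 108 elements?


Each of the 107 passes places one element in its final position.
Pass 1: swap minimum into position 0
Pass 2: swap minimum of remaining into position 1
...
Pass 107: last two elements, one swap
Maximum swaps = 108 - 1 = 107


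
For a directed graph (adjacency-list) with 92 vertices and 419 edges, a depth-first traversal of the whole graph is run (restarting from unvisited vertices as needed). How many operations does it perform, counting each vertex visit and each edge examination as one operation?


A full DFS traversal visits each vertex once and examines each edge once.
V = 92
E = 419
Sum = 92 + 419 = 511


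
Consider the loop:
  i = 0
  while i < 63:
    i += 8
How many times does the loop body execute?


Starting at i = 0, each iteration adds 8.
Iterations until i >= 63:
  Iteration 1: i = 0 -> i = 8
  Iteration 2: i = 8 -> i = 16
  Iteration 3: i = 16 -> i = 24
  Iteration 4: i = 24 -> i = 32
  Iteration 5: i = 32 -> i = 40
  Iteration 6: i = 40 -> i = 48
  Iteration 7: i = 48 -> i = 56
  Iteration 8: i = 56 -> i = 64
Total iterations = ceil(63/8) = 8


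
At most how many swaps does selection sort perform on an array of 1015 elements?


Each of the 1014 passes places one element in its final position.
Pass 1: swap minimum into position 0
Pass 2: swap minimum of remaining into position 1
...
Pass 1014: last two elements, one swap
Maximum swaps = 1015 - 1 = 1014


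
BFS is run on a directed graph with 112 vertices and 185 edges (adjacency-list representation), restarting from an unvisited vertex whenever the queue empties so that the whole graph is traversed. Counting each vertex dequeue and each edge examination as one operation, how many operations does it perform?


A full BFS traversal dequeues each vertex exactly once and examines each directed edge exactly once.
V = 112 (vertex processing cost)
E = 185 (edge examination cost)
Total operations proportional to V + E = 112 + 185 = 297


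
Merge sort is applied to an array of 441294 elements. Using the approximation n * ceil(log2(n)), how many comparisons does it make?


Merge sort divides the array into halves recursively.
Number of levels = ceil(log2(441294)) = 19
At each level, approximately n = 441294 comparisons are needed for merging.
Total comparisons ~ n * ceil(log2(n)) = 441294 * 19 = 8384586


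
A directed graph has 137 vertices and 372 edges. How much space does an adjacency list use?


Adjacency list: one list head per vertex + one entry per edge
Vertex heads: 137
Edge entries: 372
Total = 137 + 372 = 509


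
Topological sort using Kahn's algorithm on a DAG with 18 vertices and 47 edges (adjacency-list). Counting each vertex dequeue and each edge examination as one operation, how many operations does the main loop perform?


Kahn's algorithm:
  1. Compute in-degrees: O(V + E)
  2. Process queue: each vertex dequeued once (O(V))
     each edge examined once (O(E))
Total = V + E = 18 + 47 = 65


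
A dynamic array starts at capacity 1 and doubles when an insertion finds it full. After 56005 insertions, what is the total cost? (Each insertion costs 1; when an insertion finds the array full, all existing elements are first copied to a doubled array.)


Insertion cost: 56005 (one per element)
Resizes occur just before inserting elements 2, 3, 5, 9, ...
Elements copied at each resize: 1 + 2 + 4 + 8 + 16 + 32 + 64 + 128 + 256 + 512 + 1024 + 2048 + 4096 + 8192 + 16384 + 32768
Sum of copies = 65535 (geometric series: 2^k - 1)
Total = 56005 + 65535 = 121540


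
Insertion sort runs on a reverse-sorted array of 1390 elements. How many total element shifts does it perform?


Sum of shifts = 1 + 2 + 3 + ... + 1389
= 1390 * 1389 / 2
= 1930710 / 2
= 965355


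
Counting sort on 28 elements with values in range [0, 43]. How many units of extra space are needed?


Output array size: 28 (to store sorted result)
Count array size: 44 (one slot per possible value, range 0 to 43)
Total extra space = 28 + 44 = 72
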